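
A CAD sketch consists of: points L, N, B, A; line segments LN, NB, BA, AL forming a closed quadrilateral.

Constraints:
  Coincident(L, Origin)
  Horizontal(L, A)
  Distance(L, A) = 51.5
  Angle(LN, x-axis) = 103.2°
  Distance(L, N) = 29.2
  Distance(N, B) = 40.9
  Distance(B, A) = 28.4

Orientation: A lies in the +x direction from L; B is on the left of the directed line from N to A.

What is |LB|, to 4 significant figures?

40.38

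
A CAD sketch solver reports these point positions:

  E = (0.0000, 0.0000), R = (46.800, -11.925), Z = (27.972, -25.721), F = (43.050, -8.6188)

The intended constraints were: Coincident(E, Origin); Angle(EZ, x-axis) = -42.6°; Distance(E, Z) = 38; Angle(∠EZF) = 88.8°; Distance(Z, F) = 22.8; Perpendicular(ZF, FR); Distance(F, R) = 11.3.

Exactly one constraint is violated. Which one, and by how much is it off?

Distance(F, R) = 11.3 — off by 6.30.

E = (0.00, 0.00) ✓; EZ at -42.60° ✓; |EZ| = 38.00 ✓; ∠EZF = 88.80° ✓; |ZF| = 22.80 ✓; ∠(ZF, FR) = 90.00° ✓; |FR| = 4.999 ✗.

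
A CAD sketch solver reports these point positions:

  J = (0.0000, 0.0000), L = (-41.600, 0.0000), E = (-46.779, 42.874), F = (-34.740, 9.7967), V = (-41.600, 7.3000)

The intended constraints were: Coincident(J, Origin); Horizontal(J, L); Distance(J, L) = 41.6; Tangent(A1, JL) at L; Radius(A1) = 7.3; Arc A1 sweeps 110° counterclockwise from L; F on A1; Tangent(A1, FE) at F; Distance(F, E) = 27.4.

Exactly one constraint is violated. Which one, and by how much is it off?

Distance(F, E) = 27.4 — off by 7.80.

J = (0.00, 0.00) ✓; J.y = 0.00, L.y = 0.00 ✓; |JL| = 41.60 ✓; ∠(VL, LJ) = 90.00° ✓; |VL| = 7.300 ✓; bearing(V→F) − bearing(V→L) = 110.0° ✓; |VF| = 7.300 ✓; ∠(VF, FE) = 90.00° ✓; |FE| = 35.20 ✗.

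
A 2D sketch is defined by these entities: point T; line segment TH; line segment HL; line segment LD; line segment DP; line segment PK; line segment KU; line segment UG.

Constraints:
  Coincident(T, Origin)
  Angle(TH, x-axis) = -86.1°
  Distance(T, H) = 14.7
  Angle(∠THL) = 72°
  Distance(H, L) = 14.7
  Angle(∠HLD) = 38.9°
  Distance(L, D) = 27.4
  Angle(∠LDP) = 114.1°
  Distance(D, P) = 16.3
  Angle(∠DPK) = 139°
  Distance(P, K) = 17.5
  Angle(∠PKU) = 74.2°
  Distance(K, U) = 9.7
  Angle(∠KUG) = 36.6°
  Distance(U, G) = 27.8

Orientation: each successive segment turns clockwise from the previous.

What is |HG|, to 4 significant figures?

40.12

∠PKU = 74.2° gives KU at 172.1° from the x-axis; with |KU| = 9.7, U = (16.70, -26.31). ∠KUG = 36.6° gives UG at 28.70° from the x-axis; with |UG| = 27.8, G = (41.08, -12.96). Then |HG| = |G − H| = 40.12.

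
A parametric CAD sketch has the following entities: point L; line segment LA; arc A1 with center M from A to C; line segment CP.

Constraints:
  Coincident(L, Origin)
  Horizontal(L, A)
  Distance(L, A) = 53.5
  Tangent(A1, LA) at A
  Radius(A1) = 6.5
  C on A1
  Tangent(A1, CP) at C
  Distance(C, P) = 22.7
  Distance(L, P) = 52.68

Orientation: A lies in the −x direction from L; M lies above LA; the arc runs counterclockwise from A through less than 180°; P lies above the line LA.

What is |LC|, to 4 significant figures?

47.39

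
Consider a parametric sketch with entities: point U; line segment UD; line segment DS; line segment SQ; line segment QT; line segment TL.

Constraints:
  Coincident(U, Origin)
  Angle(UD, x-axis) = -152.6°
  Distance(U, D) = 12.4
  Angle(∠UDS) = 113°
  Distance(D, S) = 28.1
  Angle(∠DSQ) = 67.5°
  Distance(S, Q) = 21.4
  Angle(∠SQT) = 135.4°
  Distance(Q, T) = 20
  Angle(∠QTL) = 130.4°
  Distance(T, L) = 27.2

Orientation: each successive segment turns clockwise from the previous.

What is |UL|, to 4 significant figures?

18.39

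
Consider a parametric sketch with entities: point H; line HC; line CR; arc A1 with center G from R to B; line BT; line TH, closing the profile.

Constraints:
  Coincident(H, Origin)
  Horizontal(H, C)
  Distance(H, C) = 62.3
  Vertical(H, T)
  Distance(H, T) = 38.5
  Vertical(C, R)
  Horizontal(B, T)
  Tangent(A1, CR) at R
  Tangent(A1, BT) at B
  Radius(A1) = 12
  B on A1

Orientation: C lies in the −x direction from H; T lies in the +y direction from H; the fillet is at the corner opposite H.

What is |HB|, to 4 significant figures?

63.34

H is at the origin; H and C share the same y with |HC| = 62.3 and C on the −x side, so C = (-62.30, 0.000). H and T share the same x with |HT| = 38.5 and T on the +y side, so T = (0.000, 38.50). The virtual corner opposite H is at (-62.30, 38.50). A1 meets CR tangentially, so GR is at right angles to CR and since A1 is tangent to BT there, GB ⟂ BT, with radius 12.0, so the center G sits 12.0 in from both sides at G = (-50.30, 26.50). That places the tangent points at R = (-62.30, 26.50) on CR and B = (-50.30, 38.50) on BT. Then |HB| = |B − H| = 63.34.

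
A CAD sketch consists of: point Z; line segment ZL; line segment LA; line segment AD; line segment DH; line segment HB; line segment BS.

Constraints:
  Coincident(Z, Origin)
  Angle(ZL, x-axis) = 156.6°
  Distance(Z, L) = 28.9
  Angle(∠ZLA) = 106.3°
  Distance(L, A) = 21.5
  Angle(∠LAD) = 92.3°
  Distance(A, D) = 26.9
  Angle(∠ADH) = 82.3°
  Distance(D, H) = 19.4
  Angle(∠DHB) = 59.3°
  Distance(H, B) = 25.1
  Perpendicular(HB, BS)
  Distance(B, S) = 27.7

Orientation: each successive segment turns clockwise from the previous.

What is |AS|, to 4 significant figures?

28.35

Z is at the origin; ZL runs at 156.6° with length 28.9, so L = (-26.52, 11.48). ∠ZLA = 106.3° gives LA at 82.90° from the x-axis; with |LA| = 21.5, A = (-23.87, 32.81). ∠LAD = 92.3° gives AD at -4.800° from the x-axis; with |AD| = 26.9, D = (2.940, 30.56). ∠ADH = 82.3° gives DH at -102.5° from the x-axis; with |DH| = 19.4, H = (-1.259, 11.62). ∠DHB = 59.3° gives HB at 136.8° from the x-axis; with |HB| = 25.1, B = (-19.56, 28.80). HB ⟂ BS, so BS runs at 46.80°; with |BS| = 27.7, S = (-0.5941, 49.00). Then |AS| = |S − A| = 28.35.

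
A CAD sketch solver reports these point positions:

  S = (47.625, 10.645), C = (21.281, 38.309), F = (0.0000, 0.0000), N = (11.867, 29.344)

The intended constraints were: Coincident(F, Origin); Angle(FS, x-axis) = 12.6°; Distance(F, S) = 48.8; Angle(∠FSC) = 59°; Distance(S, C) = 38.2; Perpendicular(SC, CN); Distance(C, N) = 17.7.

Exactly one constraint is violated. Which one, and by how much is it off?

Distance(C, N) = 17.7 — off by 4.70.

F = (0.00, 0.00) ✓; FS at 12.60° ✓; |FS| = 48.80 ✓; ∠FSC = 59.00° ✓; |SC| = 38.20 ✓; ∠(SC, CN) = 90.00° ✓; |CN| = 13.00 ✗.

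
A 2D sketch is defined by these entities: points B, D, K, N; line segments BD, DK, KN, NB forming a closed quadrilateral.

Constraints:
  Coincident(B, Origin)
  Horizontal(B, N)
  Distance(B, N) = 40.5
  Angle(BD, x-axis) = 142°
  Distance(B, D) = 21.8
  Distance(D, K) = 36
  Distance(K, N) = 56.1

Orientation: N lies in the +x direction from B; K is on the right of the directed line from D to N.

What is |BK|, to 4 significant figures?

24.69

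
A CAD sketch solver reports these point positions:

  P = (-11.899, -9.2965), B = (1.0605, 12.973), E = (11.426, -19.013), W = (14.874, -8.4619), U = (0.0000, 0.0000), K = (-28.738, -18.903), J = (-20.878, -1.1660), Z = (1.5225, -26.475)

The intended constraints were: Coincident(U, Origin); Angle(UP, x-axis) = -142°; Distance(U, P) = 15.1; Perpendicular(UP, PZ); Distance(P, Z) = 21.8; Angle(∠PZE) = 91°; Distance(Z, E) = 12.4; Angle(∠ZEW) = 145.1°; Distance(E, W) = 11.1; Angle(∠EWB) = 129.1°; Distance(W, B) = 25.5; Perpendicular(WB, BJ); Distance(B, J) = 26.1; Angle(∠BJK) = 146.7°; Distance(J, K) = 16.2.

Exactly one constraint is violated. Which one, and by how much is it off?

Distance(J, K) = 16.2 — off by 3.20.

U = (0.00, 0.00) ✓; UP at -142.0° ✓; |UP| = 15.10 ✓; ∠(UP, PZ) = 90.00° ✓; |PZ| = 21.80 ✓; ∠PZE = 91.00° ✓; |ZE| = 12.40 ✓; ∠ZEW = 145.1° ✓; |EW| = 11.10 ✓; ∠EWB = 129.1° ✓; |WB| = 25.50 ✓; ∠(WB, BJ) = 90.00° ✓; |BJ| = 26.10 ✓; ∠BJK = 146.7° ✓; |JK| = 19.40 ✗.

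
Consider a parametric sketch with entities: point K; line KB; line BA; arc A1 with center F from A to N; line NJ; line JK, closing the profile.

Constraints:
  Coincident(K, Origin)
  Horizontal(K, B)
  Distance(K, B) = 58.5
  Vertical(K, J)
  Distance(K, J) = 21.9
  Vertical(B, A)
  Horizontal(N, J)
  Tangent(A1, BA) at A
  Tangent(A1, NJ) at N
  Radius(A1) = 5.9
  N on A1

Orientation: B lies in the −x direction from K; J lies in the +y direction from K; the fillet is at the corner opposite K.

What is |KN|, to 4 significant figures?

56.98

K is at the origin; K and B share the same y with |KB| = 58.5 and B on the −x side, so B = (-58.50, 0.000). K and J share the same x with |KJ| = 21.9 and J on the +y side, so J = (0.000, 21.90). The virtual corner opposite K is at (-58.50, 21.90). Tangency of A1 to BA means the radius FA is perpendicular to BA and the tangent condition forces FN to be normal to NJ, with radius 5.9, so the center F sits 5.9 in from both sides at F = (-52.60, 16.00). That places the tangent points at A = (-58.50, 16.00) on BA and N = (-52.60, 21.90) on NJ. Then |KN| = |N − K| = 56.98.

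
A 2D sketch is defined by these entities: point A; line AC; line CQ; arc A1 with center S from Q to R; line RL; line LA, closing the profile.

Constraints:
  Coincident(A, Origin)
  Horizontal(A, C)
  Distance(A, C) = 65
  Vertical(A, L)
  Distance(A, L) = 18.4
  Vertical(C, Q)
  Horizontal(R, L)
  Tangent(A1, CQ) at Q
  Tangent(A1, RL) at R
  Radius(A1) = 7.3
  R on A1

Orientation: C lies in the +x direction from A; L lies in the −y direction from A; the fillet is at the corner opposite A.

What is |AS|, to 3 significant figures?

58.8

A is at the origin; A and C share the same y with |AC| = 65.0 and C on the +x side, so C = (65.0, 0.00). AL is vertical with |AL| = 18.4 and L on the −y side, so L = (0.00, -18.4). The virtual corner opposite A is at (65.0, -18.4). The tangent condition forces SQ to be normal to CQ and the tangent condition forces SR to be normal to RL, with radius 7.3, so the center S sits 7.3 in from both sides at S = (57.7, -11.1). Then |AS| = |S − A| = 58.8.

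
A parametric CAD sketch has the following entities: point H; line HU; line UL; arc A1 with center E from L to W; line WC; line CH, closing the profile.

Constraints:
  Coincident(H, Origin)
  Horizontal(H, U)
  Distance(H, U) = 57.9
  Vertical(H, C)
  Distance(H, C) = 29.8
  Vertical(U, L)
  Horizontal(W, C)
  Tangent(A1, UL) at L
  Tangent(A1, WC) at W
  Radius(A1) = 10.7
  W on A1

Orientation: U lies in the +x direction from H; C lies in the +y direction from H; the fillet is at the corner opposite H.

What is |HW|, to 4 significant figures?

55.82

H is at the origin; H and U share the same y with |HU| = 57.9 and U on the +x side, so U = (57.90, 0.000). H and C share the same x with |HC| = 29.8 and C on the +y side, so C = (0.000, 29.80). The virtual corner opposite H is at (57.90, 29.80). Tangency of A1 to UL means the radius EL is perpendicular to UL and since A1 is tangent to WC there, EW ⟂ WC, with radius 10.7, so the center E sits 10.7 in from both sides at E = (47.20, 19.10). That places the tangent points at L = (57.90, 19.10) on UL and W = (47.20, 29.80) on WC. Then |HW| = |W − H| = 55.82.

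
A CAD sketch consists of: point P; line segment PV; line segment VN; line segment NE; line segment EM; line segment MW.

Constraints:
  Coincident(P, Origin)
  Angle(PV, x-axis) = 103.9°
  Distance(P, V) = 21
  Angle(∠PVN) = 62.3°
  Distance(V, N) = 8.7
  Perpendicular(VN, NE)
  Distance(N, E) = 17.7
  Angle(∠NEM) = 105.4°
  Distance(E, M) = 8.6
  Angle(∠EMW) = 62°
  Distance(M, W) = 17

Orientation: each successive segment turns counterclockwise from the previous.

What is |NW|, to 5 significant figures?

5.7023

P is at the origin; PV runs at 103.9° with length 21.0, so V = (-5.0448, 20.385). ∠PVN = 62.3° gives VN at -138.40° from the x-axis; with |VN| = 8.7, N = (-11.551, 14.609). VN ⟂ NE, so NE runs at -48.400°; with |NE| = 17.7, E = (0.20086, 1.3729). ∠NEM = 105.4° gives EM at 26.200° from the x-axis; with |EM| = 8.6, M = (7.9173, 5.1698). ∠EMW = 62.0° gives MW at 144.20° from the x-axis; with |MW| = 17.0, W = (-5.8708, 15.114). Then |NW| = |W − N| = 5.7023.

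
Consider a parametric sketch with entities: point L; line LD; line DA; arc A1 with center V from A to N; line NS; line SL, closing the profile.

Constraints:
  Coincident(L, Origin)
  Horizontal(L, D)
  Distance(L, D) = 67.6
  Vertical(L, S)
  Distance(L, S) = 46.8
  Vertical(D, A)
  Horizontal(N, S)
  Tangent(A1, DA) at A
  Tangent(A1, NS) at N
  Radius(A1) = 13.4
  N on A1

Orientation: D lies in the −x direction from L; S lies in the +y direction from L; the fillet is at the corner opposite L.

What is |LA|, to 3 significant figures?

75.4

L is at the origin; LD is horizontal with |LD| = 67.6 and D on the −x side, so D = (-67.6, 0.00). L and S share the same x with |LS| = 46.8 and S on the +y side, so S = (0.00, 46.8). The virtual corner opposite L is at (-67.6, 46.8). Since A1 is tangent to DA there, VA ⟂ DA and since A1 is tangent to NS there, VN ⟂ NS, with radius 13.4, so the center V sits 13.4 in from both sides at V = (-54.2, 33.4). That places the tangent points at A = (-67.6, 33.4) on DA and N = (-54.2, 46.8) on NS. Then |LA| = |A − L| = 75.4.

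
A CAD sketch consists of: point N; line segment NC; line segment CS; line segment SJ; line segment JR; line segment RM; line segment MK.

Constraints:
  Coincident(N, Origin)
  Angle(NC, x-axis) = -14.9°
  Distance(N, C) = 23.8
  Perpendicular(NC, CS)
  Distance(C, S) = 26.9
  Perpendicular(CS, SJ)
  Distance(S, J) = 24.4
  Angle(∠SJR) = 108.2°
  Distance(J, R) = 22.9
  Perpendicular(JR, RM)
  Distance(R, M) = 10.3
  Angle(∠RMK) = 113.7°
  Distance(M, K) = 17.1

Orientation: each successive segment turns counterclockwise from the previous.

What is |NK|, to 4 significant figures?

19.89

N is at the origin; NC runs at -14.9° with length 23.8, so C = (23.00, -6.120). The perpendicularity gives CS at right angles to NC, so CS runs at 75.10°; with |CS| = 26.9, S = (29.92, 19.88). CS ⟂ SJ, so SJ runs at 165.1°; with |SJ| = 24.4, J = (6.337, 26.15). ∠SJR = 108.2° gives JR at -123.1° from the x-axis; with |JR| = 22.9, R = (-6.169, 6.966). The perpendicularity gives RM at right angles to JR, so RM runs at -33.10°; with |RM| = 10.3, M = (2.460, 1.341). ∠RMK = 113.7° gives MK at 33.20° from the x-axis; with |MK| = 17.1, K = (16.77, 10.70). Then |NK| = |K − N| = 19.89.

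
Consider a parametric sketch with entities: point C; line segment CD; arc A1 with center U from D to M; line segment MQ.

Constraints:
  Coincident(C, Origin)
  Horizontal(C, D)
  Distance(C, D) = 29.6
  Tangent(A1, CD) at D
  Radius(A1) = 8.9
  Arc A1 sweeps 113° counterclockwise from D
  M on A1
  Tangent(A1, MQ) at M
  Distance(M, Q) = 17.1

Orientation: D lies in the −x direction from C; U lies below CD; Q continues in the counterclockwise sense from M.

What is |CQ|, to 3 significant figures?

41.9

On A1, D sits at bearing 90° from U; a 113° counterclockwise sweep puts M at bearing 203°, so M = U + 8.9·(cos 203°, sin 203°) = (-37.8, -12.4). The tangent condition forces UM to be normal to MQ, so MQ runs along (−sin 203°, cos 203°); with |MQ| = 17.1, Q = (-31.1, -28.1). Then |CQ| = |Q − C| = 41.9.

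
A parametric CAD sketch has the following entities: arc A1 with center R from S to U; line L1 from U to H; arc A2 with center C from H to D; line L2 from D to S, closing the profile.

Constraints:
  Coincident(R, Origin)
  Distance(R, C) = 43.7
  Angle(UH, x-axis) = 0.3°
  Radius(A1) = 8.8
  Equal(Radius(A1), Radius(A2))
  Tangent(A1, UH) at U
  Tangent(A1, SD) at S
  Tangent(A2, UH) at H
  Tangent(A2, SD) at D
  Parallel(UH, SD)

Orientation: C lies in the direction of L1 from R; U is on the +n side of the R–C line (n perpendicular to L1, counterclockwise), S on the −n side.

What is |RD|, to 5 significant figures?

44.577

Tangency of A1 to both parallel lines with radius 8.8 puts U and S at R ± 8.8·n: U = (-0.046076, 8.7999), S = (0.046076, -8.7999). Equal radii place H and D the same way about C: H = C + 8.8·n = (43.653, 9.0287), D = C − 8.8·n = (43.745, -8.5711). Then |RD| = |D − R| = 44.577.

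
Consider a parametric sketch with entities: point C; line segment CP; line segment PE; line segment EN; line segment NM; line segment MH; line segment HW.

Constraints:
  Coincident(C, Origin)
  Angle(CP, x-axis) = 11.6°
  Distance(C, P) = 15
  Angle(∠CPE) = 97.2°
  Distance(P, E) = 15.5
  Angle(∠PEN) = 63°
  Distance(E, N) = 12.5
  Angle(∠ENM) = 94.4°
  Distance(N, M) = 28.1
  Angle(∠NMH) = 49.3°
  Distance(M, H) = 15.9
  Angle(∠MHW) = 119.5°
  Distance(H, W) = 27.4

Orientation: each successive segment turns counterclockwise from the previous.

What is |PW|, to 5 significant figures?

22.498

C is at the origin; CP runs at 11.6° with length 15.0, so P = (14.694, 3.0162). ∠CPE = 97.2° gives PE at 94.400° from the x-axis; with |PE| = 15.5, E = (13.504, 18.470). ∠PEN = 63.0° gives EN at -148.60° from the x-axis; with |EN| = 12.5, N = (2.8351, 11.958). ∠ENM = 94.4° gives NM at -63.000° from the x-axis; with |NM| = 28.1, M = (15.592, -13.079). ∠NMH = 49.3° gives MH at 67.700° from the x-axis; with |MH| = 15.9, H = (21.626, 1.6314). ∠MHW = 119.5° gives HW at 128.20° from the x-axis; with |HW| = 27.4, W = (4.6812, 23.164). Then |PW| = |W − P| = 22.498.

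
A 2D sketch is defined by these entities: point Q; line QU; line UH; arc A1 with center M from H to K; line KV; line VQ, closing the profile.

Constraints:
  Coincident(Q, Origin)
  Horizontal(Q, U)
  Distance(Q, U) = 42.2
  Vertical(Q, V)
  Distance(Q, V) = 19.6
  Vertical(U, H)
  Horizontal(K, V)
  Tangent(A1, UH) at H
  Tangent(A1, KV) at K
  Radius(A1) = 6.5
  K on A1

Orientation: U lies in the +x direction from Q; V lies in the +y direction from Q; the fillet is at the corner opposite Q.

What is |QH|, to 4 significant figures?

44.19

Q is at the origin; Q and U share the same y with |QU| = 42.2 and U on the +x side, so U = (42.20, 0.000). Q and V share the same x with |QV| = 19.6 and V on the +y side, so V = (0.000, 19.60). The virtual corner opposite Q is at (42.20, 19.60). The tangent condition forces MH to be normal to UH and the tangent condition forces MK to be normal to KV, with radius 6.5, so the center M sits 6.5 in from both sides at M = (35.70, 13.10). That places the tangent points at H = (42.20, 13.10) on UH and K = (35.70, 19.60) on KV. Then |QH| = |H − Q| = 44.19.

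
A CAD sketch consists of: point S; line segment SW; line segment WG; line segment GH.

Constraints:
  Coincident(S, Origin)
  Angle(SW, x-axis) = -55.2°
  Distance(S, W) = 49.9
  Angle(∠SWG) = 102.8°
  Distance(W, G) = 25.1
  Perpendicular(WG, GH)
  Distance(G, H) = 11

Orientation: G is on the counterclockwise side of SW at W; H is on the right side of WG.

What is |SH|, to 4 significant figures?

69.76

S is at the origin; SW runs at -55.2° with length 49.9, so W = 49.9·(cos -55.2°, sin -55.2°) = (28.48, -40.98). ∠SWG = 102.8°, so WG runs at -55.2° + (180° − 102.8°) = 22.00° from the x-axis; with |WG| = 25.1, G = W + 25.1·(cos 22.00°, sin 22.00°) = (51.75, -31.57). The perpendicularity gives GH at right angles to WG; with |GH| = 11.0 on the right of WG, H = G + 11.0·(0.3746, -0.9272) = (55.87, -41.77). Then |SH| = |H − S| = 69.76.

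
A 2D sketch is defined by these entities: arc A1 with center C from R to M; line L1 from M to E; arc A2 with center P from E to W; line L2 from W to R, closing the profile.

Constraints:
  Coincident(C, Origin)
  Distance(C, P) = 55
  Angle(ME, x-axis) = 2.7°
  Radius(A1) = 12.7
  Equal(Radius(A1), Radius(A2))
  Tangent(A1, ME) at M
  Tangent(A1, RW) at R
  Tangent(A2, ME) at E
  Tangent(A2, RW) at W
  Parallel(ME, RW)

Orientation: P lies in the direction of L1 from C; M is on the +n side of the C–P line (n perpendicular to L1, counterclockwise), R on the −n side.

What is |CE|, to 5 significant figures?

56.447

The slot axis is L1's direction at 2.7°, so u = (cos 2.7°, sin 2.7°) = (0.99889, 0.047106) and n = (−sin 2.7°, cos 2.7°) = (-0.047106, 0.99889). C is at the origin and P lies 55.0 along u from C, so P = 55.0·u = (54.939, 2.5909). Tangency of A1 to both parallel lines with radius 12.7 puts M and R at C ± 12.7·n: M = (-0.59825, 12.686), R = (0.59825, -12.686). Equal radii place E and W the same way about P: E = P + 12.7·n = (54.341, 15.277), W = P − 12.7·n = (55.537, -10.095). Then |CE| = |E − C| = 56.447.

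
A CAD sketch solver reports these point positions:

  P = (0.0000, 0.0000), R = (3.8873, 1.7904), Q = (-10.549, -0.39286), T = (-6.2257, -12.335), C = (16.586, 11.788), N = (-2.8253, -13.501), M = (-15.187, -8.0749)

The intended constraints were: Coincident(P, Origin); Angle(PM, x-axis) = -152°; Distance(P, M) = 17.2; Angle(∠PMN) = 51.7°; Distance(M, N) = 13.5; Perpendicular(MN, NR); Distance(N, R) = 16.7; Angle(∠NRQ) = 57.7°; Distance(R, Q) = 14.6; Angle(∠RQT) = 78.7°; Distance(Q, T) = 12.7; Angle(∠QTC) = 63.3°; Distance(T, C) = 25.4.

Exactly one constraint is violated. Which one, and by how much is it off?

Distance(T, C) = 25.4 — off by 7.80.

P = (0.00, 0.00) ✓; PM at -152.0° ✓; |PM| = 17.20 ✓; ∠PMN = 51.70° ✓; |MN| = 13.50 ✓; ∠(MN, NR) = 90.00° ✓; |NR| = 16.70 ✓; ∠NRQ = 57.70° ✓; |RQ| = 14.60 ✓; ∠RQT = 78.70° ✓; |QT| = 12.70 ✓; ∠QTC = 63.30° ✓; |TC| = 33.20 ✗.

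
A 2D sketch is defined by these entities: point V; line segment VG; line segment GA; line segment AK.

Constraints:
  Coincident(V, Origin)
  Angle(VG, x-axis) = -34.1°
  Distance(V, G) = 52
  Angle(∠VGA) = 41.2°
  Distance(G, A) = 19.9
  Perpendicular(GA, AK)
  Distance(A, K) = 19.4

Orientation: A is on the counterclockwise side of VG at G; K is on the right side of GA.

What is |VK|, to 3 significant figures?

57.0

V is at the origin; VG runs at -34.1° with length 52.0, so G = 52.0·(cos -34.1°, sin -34.1°) = (43.1, -29.2). ∠VGA = 41.2°, so GA runs at -34.1° + (180° − 41.2°) = 105° from the x-axis; with |GA| = 19.9, A = G + 19.9·(cos 105°, sin 105°) = (38.0, -9.90). The perpendicularity gives AK at right angles to GA; with |AK| = 19.4 on the right of GA, K = A + 19.4·(0.967, 0.254) = (56.8, -4.98). Then |VK| = |K − V| = 57.0.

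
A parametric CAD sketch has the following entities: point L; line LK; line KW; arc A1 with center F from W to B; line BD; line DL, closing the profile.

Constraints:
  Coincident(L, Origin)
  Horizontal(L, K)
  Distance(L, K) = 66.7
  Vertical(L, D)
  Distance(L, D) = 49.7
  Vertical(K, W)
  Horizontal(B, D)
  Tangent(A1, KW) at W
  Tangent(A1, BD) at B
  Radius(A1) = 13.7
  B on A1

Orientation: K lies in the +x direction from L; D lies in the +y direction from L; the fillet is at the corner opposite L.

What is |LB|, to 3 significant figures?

72.7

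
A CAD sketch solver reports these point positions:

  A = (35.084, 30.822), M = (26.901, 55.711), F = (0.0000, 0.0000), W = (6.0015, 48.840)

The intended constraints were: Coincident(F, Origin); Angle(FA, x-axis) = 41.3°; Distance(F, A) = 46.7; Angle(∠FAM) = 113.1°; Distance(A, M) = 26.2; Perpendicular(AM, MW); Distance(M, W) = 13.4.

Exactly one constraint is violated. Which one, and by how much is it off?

Distance(M, W) = 13.4 — off by 8.60.

F = (0.00, 0.00) ✓; FA at 41.30° ✓; |FA| = 46.70 ✓; ∠FAM = 113.1° ✓; |AM| = 26.20 ✓; ∠(AM, MW) = 90.00° ✓; |MW| = 22.00 ✗.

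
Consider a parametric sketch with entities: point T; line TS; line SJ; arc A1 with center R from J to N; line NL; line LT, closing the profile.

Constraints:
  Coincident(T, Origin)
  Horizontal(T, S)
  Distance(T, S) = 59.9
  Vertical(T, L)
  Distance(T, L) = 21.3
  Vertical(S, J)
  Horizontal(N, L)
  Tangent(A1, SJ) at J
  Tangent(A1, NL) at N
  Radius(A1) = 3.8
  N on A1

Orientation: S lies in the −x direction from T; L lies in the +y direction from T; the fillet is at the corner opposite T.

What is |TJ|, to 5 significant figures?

62.404

T is at the origin; TS is horizontal with |TS| = 59.9 and S on the −x side, so S = (-59.900, 0.0000). TL is vertical with |TL| = 21.3 and L on the +y side, so L = (0.0000, 21.300). The virtual corner opposite T is at (-59.900, 21.300). The tangent condition forces RJ to be normal to SJ and since A1 is tangent to NL there, RN ⟂ NL, with radius 3.8, so the center R sits 3.8 in from both sides at R = (-56.100, 17.500). That places the tangent points at J = (-59.900, 17.500) on SJ and N = (-56.100, 21.300) on NL. Then |TJ| = |J − T| = 62.404.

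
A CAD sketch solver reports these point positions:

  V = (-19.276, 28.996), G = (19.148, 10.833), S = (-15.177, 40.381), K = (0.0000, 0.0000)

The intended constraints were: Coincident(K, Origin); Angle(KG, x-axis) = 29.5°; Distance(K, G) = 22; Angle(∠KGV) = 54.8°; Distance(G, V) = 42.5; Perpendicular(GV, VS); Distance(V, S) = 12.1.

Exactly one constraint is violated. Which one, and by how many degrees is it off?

Perpendicular(GV, VS) — off by 5.50°.

K = (0.00, 0.00) ✓; KG at 29.50° ✓; |KG| = 22.00 ✓; ∠KGV = 54.80° ✓; |GV| = 42.50 ✓; ∠(GV, VS) = 84.50° ✗; |VS| = 12.10 ✓.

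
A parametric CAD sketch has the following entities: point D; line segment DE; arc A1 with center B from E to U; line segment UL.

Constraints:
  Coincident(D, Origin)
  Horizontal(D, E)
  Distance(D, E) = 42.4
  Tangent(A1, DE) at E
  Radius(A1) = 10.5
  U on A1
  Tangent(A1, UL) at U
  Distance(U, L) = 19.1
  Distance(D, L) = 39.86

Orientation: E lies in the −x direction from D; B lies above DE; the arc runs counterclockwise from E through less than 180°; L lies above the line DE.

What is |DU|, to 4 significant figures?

33.22

Checks: |BU| = 10.50 ✓; ∠(BU, UL) = 90.00° ✓; |UL| = 19.10 ✓; |DL| = 39.86 ✓.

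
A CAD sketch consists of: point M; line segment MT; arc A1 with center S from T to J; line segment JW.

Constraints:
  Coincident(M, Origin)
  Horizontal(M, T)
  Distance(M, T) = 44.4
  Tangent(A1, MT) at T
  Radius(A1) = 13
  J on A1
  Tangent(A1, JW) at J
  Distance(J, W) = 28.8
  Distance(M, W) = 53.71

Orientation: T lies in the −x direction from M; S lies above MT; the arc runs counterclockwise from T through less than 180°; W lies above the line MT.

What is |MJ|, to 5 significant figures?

34.266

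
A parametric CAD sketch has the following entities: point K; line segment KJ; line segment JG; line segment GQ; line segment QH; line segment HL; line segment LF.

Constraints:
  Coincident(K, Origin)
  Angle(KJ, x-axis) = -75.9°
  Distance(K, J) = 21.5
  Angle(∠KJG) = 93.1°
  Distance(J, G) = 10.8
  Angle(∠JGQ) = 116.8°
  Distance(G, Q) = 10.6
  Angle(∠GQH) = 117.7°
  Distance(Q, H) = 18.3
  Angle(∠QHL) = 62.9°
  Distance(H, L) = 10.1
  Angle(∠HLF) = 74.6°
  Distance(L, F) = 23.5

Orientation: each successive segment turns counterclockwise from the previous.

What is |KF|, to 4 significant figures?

26.80

K is at the origin; KJ runs at -75.9° with length 21.5, so J = (5.238, -20.85). ∠KJG = 93.1° gives JG at 11.00° from the x-axis; with |JG| = 10.8, G = (15.84, -18.79). ∠JGQ = 116.8° gives GQ at 74.20° from the x-axis; with |GQ| = 10.6, Q = (18.73, -8.592). ∠GQH = 117.7° gives QH at 136.5° from the x-axis; with |QH| = 18.3, H = (5.451, 4.005). ∠QHL = 62.9° gives HL at -106.4° from the x-axis; with |HL| = 10.1, L = (2.599, -5.684). ∠HLF = 74.6° gives LF at -1.000° from the x-axis; with |LF| = 23.5, F = (26.10, -6.094). Then |KF| = |F − K| = 26.80.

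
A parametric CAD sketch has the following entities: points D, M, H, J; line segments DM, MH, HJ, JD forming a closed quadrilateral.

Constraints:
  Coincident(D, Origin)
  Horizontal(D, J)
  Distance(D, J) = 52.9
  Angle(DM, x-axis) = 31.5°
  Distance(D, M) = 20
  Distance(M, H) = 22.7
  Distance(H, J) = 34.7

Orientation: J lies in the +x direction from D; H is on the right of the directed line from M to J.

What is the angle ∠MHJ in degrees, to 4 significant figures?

78.09°

D is at the origin; D and J share the same y with |DJ| = 52.9 and J in +x, so J = (52.9, 0). DM runs at 31.5° with |DM| = 20.0, so M = (17.05, 10.45). H is determined by |MH| = 22.7 and |HJ| = 34.7 together: it lies at the intersection of circle(M, 22.7) and circle(J, 34.7). With |MJ| = 37.34, the foot of the radical line on MJ is 9.446 from M and the perpendicular offset is √(22.7² − 9.446²) = 20.64. Taking the right-of-MJ solution: H = (20.34, -12.01).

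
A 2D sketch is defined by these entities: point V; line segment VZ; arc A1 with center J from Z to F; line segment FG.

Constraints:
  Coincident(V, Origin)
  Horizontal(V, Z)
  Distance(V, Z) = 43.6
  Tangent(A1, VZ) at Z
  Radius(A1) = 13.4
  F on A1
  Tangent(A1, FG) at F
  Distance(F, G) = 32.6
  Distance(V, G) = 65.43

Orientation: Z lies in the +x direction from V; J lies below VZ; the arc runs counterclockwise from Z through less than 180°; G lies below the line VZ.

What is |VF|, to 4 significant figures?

36.32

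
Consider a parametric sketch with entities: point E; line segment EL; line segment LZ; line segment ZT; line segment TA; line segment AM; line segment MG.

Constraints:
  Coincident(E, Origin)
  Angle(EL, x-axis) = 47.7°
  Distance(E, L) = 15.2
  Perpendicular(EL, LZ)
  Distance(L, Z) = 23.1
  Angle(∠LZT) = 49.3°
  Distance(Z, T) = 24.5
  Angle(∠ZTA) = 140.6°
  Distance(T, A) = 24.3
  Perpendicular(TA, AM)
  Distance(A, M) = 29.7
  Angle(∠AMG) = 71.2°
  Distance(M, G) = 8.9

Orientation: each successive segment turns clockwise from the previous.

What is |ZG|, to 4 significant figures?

36.59

E is at the origin; EL runs at 47.7° with length 15.2, so L = (10.23, 11.24). The perpendicularity gives LZ at right angles to EL, so LZ runs at -42.30°; with |LZ| = 23.1, Z = (27.32, -4.304). ∠LZT = 49.3° gives ZT at -173.0° from the x-axis; with |ZT| = 24.5, T = (2.998, -7.290). ∠ZTA = 140.6° gives TA at 147.6° from the x-axis; with |TA| = 24.3, A = (-17.52, 5.731). TA ⟂ AM, so AM runs at 57.60°; with |AM| = 29.7, M = (-1.605, 30.81). ∠AMG = 71.2° gives MG at -51.20° from the x-axis; with |MG| = 8.9, G = (3.972, 23.87). Then |ZG| = |G − Z| = 36.59.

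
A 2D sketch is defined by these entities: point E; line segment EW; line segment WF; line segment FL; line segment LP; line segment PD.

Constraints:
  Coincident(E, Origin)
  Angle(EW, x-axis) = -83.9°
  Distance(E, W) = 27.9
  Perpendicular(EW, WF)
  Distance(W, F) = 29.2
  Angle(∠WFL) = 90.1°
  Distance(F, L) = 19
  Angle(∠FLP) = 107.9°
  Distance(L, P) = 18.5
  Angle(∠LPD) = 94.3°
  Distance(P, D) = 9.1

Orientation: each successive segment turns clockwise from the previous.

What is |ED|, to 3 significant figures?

14.2

∠FLP = 107.9° gives LP at 24.1° from the x-axis; with |LP| = 18.5, P = (-11.2, -4.40). ∠LPD = 94.3° gives PD at -61.6° from the x-axis; with |PD| = 9.1, D = (-6.91, -12.4). Then |ED| = |D − E| = 14.2.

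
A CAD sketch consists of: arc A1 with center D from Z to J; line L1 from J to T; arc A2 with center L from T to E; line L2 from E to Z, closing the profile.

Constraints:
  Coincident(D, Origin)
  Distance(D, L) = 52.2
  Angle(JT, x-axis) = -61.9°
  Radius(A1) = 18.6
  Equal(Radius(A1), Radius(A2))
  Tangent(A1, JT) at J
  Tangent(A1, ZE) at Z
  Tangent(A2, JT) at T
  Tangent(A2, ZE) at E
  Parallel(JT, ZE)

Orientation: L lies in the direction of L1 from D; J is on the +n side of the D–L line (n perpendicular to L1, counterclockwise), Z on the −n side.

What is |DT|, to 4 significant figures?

55.41

The slot axis is L1's direction at -61.9°, so u = (cos -61.9°, sin -61.9°) = (0.4710, -0.8821) and n = (−sin -61.9°, cos -61.9°) = (0.8821, 0.4710). D is at the origin and L lies 52.2 along u from D, so L = 52.2·u = (24.59, -46.05). Tangency of A1 to both parallel lines with radius 18.6 puts J and Z at D ± 18.6·n: J = (16.41, 8.761), Z = (-16.41, -8.761). Equal radii place T and E the same way about L: T = L + 18.6·n = (40.99, -37.29), E = L − 18.6·n = (8.179, -54.81). Then |DT| = |T − D| = 55.41.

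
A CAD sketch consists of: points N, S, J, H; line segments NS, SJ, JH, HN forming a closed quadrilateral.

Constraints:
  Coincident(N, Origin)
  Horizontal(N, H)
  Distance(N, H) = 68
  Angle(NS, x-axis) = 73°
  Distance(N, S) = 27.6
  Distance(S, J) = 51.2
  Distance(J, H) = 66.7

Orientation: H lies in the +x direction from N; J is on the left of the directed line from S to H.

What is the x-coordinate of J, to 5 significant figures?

44.462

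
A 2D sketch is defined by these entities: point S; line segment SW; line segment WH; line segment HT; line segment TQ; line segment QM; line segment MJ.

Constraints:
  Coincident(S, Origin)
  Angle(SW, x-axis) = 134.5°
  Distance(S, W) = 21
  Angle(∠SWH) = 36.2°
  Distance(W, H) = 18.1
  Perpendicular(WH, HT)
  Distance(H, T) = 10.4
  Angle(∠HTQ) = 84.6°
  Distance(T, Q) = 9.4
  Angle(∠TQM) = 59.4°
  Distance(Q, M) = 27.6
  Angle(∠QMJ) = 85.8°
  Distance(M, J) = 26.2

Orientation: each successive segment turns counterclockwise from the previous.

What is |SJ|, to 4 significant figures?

29.23

∠TQM = 59.4° gives QM at -135.7° from the x-axis; with |QM| = 27.6, M = (-23.79, -11.57). ∠QMJ = 85.8° gives MJ at -41.50° from the x-axis; with |MJ| = 26.2, J = (-4.172, -28.94). Then |SJ| = |J − S| = 29.23.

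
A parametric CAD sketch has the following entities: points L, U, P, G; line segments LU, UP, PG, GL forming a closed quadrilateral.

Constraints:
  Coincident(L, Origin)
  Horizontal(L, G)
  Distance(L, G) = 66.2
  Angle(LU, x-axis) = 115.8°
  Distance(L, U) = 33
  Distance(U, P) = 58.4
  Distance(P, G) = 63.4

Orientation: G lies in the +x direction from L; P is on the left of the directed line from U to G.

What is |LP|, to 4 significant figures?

67.85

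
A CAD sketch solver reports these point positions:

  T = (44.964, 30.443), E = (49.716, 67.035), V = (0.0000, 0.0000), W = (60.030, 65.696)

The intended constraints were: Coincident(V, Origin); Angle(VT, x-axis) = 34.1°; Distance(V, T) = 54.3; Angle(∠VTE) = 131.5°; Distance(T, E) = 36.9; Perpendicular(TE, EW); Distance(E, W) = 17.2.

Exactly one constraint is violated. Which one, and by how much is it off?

Distance(E, W) = 17.2 — off by 6.80.

V = (0.00, 0.00) ✓; VT at 34.10° ✓; |VT| = 54.30 ✓; ∠VTE = 131.5° ✓; |TE| = 36.90 ✓; ∠(TE, EW) = 90.00° ✓; |EW| = 10.40 ✗.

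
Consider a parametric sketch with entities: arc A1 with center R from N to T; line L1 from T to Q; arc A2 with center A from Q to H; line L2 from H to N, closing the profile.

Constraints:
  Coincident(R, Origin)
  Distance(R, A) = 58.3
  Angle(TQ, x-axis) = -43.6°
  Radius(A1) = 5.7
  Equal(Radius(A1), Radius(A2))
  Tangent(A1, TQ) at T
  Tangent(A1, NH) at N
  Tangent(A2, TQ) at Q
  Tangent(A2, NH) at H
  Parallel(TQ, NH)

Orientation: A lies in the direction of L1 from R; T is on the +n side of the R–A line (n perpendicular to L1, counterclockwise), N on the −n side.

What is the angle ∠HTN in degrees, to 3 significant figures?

78.9°

Tangency of A1 to both parallel lines with radius 5.7 puts T and N at R ± 5.7·n: T = (3.93, 4.13), N = (-3.93, -4.13). Equal radii place Q and H the same way about A: Q = A + 5.7·n = (46.2, -36.1), H = A − 5.7·n = (38.3, -44.3). Then cos ∠HTN = TH·TN / (|TH||TN|), giving 78.9°.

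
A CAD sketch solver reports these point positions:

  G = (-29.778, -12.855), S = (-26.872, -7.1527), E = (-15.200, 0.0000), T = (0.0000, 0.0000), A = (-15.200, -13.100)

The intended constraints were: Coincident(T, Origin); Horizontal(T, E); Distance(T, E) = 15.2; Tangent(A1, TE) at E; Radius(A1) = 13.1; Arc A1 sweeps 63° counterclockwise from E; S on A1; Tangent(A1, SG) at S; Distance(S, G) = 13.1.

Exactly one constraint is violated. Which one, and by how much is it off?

Distance(S, G) = 13.1 — off by 6.70.

T = (0.00, 0.00) ✓; T.y = 0.00, E.y = 0.00 ✓; |TE| = 15.20 ✓; ∠(AE, ET) = 90.00° ✓; |AE| = 13.10 ✓; bearing(A→S) − bearing(A→E) = 63.00° ✓; |AS| = 13.10 ✓; ∠(AS, SG) = 90.00° ✓; |SG| = 6.400 ✗.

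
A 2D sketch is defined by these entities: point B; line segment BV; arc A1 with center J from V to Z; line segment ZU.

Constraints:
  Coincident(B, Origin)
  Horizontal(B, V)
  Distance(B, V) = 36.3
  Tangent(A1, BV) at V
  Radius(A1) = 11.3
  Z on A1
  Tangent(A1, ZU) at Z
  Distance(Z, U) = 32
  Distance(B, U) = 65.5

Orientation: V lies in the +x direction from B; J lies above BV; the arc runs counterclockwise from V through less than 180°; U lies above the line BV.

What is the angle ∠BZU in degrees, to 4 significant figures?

106.7°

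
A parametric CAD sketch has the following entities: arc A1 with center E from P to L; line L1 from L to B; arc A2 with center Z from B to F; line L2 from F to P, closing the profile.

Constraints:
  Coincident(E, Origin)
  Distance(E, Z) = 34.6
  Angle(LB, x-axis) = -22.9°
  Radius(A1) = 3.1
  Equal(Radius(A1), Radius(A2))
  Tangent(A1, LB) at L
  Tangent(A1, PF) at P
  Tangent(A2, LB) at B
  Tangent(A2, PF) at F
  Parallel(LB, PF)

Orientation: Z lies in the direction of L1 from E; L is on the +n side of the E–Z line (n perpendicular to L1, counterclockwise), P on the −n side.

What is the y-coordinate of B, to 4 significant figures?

-10.61

The slot axis is L1's direction at -22.9°, so u = (cos -22.9°, sin -22.9°) = (0.9212, -0.3891) and n = (−sin -22.9°, cos -22.9°) = (0.3891, 0.9212). E is at the origin and Z lies 34.6 along u from E, so Z = 34.6·u = (31.87, -13.46). Tangency of A1 to both parallel lines with radius 3.1 puts L and P at E ± 3.1·n: L = (1.206, 2.856), P = (-1.206, -2.856). Equal radii place B and F the same way about Z: B = Z + 3.1·n = (33.08, -10.61), F = Z − 3.1·n = (30.67, -16.32). So B.y = -10.61.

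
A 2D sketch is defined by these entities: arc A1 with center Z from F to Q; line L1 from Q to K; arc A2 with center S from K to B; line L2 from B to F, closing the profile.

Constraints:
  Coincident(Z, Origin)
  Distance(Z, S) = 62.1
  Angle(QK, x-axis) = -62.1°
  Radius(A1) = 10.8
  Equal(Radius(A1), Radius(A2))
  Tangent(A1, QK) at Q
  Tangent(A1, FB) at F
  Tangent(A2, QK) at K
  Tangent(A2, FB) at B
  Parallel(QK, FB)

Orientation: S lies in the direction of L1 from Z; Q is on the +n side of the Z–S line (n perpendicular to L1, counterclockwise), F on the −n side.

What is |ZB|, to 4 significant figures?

63.03

Tangency of A1 to both parallel lines with radius 10.8 puts Q and F at Z ± 10.8·n: Q = (9.545, 5.054), F = (-9.545, -5.054). Equal radii place K and B the same way about S: K = S + 10.8·n = (38.60, -49.83), B = S − 10.8·n = (19.51, -59.94). Then |ZB| = |B − Z| = 63.03.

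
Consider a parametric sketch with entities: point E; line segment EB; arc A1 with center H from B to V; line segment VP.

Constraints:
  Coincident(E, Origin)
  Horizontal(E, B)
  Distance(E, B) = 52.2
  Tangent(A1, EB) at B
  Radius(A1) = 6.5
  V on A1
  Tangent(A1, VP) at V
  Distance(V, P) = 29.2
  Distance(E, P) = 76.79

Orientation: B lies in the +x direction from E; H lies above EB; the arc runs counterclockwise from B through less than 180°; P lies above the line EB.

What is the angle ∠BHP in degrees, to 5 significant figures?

141.86°

Checks: |HV| = 6.500 ✓; ∠(HV, VP) = 90.00° ✓; |VP| = 29.20 ✓; |EP| = 76.79 ✓.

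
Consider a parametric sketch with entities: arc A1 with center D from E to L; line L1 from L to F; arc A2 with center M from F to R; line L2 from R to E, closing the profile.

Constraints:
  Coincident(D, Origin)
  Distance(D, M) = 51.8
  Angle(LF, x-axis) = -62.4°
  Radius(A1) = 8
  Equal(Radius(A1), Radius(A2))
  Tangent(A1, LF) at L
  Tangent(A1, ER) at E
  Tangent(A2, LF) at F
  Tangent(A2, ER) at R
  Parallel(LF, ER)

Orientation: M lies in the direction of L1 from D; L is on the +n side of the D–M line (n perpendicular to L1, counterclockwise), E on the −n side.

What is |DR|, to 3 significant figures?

52.4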